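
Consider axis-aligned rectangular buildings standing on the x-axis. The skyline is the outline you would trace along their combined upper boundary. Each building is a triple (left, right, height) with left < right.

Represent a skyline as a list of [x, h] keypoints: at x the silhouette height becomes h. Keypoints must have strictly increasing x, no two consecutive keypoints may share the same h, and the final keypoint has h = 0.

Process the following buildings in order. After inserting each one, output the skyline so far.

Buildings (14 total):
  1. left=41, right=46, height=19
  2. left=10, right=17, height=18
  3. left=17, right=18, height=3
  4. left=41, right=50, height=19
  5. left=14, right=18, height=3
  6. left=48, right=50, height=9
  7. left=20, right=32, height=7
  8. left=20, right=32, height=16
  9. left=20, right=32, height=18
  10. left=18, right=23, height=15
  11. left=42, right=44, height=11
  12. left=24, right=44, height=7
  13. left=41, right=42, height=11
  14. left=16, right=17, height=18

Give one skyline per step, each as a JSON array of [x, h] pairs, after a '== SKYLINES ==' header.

== SKYLINES ==
[[41,19],[46,0]]
[[10,18],[17,0],[41,19],[46,0]]
[[10,18],[17,3],[18,0],[41,19],[46,0]]
[[10,18],[17,3],[18,0],[41,19],[50,0]]
[[10,18],[17,3],[18,0],[41,19],[50,0]]
[[10,18],[17,3],[18,0],[41,19],[50,0]]
[[10,18],[17,3],[18,0],[20,7],[32,0],[41,19],[50,0]]
[[10,18],[17,3],[18,0],[20,16],[32,0],[41,19],[50,0]]
[[10,18],[17,3],[18,0],[20,18],[32,0],[41,19],[50,0]]
[[10,18],[17,3],[18,15],[20,18],[32,0],[41,19],[50,0]]
[[10,18],[17,3],[18,15],[20,18],[32,0],[41,19],[50,0]]
[[10,18],[17,3],[18,15],[20,18],[32,7],[41,19],[50,0]]
[[10,18],[17,3],[18,15],[20,18],[32,7],[41,19],[50,0]]
[[10,18],[17,3],[18,15],[20,18],[32,7],[41,19],[50,0]]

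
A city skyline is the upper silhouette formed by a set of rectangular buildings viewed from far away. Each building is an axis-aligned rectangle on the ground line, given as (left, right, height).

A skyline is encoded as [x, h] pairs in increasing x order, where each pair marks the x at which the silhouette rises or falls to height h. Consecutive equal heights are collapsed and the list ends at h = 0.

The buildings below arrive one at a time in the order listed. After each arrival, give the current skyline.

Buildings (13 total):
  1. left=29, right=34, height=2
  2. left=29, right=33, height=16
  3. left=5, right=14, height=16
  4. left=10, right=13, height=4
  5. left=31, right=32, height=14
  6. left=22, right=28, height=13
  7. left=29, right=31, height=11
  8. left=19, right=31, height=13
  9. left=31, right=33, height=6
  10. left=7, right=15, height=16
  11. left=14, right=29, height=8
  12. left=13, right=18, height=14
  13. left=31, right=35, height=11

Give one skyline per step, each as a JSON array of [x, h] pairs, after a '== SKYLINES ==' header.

== SKYLINES ==
[[29,2],[34,0]]
[[29,16],[33,2],[34,0]]
[[5,16],[14,0],[29,16],[33,2],[34,0]]
[[5,16],[14,0],[29,16],[33,2],[34,0]]
[[5,16],[14,0],[29,16],[33,2],[34,0]]
[[5,16],[14,0],[22,13],[28,0],[29,16],[33,2],[34,0]]
[[5,16],[14,0],[22,13],[28,0],[29,16],[33,2],[34,0]]
[[5,16],[14,0],[19,13],[29,16],[33,2],[34,0]]
[[5,16],[14,0],[19,13],[29,16],[33,2],[34,0]]
[[5,16],[15,0],[19,13],[29,16],[33,2],[34,0]]
[[5,16],[15,8],[19,13],[29,16],[33,2],[34,0]]
[[5,16],[15,14],[18,8],[19,13],[29,16],[33,2],[34,0]]
[[5,16],[15,14],[18,8],[19,13],[29,16],[33,11],[35,0]]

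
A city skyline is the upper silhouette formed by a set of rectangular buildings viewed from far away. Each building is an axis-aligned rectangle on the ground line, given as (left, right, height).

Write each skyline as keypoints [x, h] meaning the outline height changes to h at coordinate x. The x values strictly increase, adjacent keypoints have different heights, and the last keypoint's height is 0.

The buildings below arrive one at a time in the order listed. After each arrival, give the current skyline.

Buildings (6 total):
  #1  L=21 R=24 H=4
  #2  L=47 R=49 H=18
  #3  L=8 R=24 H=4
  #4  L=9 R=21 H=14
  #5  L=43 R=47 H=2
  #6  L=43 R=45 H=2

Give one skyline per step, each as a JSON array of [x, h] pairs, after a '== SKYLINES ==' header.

== SKYLINES ==
[[21,4],[24,0]]
[[21,4],[24,0],[47,18],[49,0]]
[[8,4],[24,0],[47,18],[49,0]]
[[8,4],[9,14],[21,4],[24,0],[47,18],[49,0]]
[[8,4],[9,14],[21,4],[24,0],[43,2],[47,18],[49,0]]
[[8,4],[9,14],[21,4],[24,0],[43,2],[47,18],[49,0]]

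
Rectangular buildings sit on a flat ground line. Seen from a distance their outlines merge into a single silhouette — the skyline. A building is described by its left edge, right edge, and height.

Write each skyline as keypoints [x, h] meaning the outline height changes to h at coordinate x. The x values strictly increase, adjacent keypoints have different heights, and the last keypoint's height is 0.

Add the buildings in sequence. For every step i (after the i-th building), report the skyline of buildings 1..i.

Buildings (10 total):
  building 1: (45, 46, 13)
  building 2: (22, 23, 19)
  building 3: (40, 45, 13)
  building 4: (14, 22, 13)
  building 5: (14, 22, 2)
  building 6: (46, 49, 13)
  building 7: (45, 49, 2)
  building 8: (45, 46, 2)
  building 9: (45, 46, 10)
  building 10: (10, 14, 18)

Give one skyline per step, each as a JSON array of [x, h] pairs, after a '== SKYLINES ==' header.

== SKYLINES ==
[[45,13],[46,0]]
[[22,19],[23,0],[45,13],[46,0]]
[[22,19],[23,0],[40,13],[46,0]]
[[14,13],[22,19],[23,0],[40,13],[46,0]]
[[14,13],[22,19],[23,0],[40,13],[46,0]]
[[14,13],[22,19],[23,0],[40,13],[49,0]]
[[14,13],[22,19],[23,0],[40,13],[49,0]]
[[14,13],[22,19],[23,0],[40,13],[49,0]]
[[14,13],[22,19],[23,0],[40,13],[49,0]]
[[10,18],[14,13],[22,19],[23,0],[40,13],[49,0]]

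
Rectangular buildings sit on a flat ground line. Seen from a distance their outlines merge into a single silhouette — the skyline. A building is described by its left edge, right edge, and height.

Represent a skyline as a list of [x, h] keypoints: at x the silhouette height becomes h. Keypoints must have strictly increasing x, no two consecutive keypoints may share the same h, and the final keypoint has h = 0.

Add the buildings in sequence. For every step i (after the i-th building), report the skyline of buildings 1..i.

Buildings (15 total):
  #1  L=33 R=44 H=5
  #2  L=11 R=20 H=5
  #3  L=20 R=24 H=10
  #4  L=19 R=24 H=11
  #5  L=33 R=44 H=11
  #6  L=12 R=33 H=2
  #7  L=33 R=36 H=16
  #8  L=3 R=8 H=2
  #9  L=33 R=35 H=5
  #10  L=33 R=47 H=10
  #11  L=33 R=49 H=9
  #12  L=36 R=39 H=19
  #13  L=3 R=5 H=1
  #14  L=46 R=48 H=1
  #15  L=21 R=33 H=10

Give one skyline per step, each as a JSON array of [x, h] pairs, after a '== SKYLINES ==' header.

== SKYLINES ==
[[33,5],[44,0]]
[[11,5],[20,0],[33,5],[44,0]]
[[11,5],[20,10],[24,0],[33,5],[44,0]]
[[11,5],[19,11],[24,0],[33,5],[44,0]]
[[11,5],[19,11],[24,0],[33,11],[44,0]]
[[11,5],[19,11],[24,2],[33,11],[44,0]]
[[11,5],[19,11],[24,2],[33,16],[36,11],[44,0]]
[[3,2],[8,0],[11,5],[19,11],[24,2],[33,16],[36,11],[44,0]]
[[3,2],[8,0],[11,5],[19,11],[24,2],[33,16],[36,11],[44,0]]
[[3,2],[8,0],[11,5],[19,11],[24,2],[33,16],[36,11],[44,10],[47,0]]
[[3,2],[8,0],[11,5],[19,11],[24,2],[33,16],[36,11],[44,10],[47,9],[49,0]]
[[3,2],[8,0],[11,5],[19,11],[24,2],[33,16],[36,19],[39,11],[44,10],[47,9],[49,0]]
[[3,2],[8,0],[11,5],[19,11],[24,2],[33,16],[36,19],[39,11],[44,10],[47,9],[49,0]]
[[3,2],[8,0],[11,5],[19,11],[24,2],[33,16],[36,19],[39,11],[44,10],[47,9],[49,0]]
[[3,2],[8,0],[11,5],[19,11],[24,10],[33,16],[36,19],[39,11],[44,10],[47,9],[49,0]]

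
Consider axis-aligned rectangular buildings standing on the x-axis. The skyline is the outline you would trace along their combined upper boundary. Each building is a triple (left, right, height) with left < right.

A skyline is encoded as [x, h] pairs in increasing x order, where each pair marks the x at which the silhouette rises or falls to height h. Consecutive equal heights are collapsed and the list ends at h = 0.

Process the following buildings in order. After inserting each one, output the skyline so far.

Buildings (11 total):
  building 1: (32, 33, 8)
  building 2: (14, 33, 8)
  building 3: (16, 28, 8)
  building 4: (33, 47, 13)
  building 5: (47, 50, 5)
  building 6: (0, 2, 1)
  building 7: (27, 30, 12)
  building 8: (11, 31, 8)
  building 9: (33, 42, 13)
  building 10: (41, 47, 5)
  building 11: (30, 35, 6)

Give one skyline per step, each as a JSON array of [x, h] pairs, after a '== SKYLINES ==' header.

== SKYLINES ==
[[32,8],[33,0]]
[[14,8],[33,0]]
[[14,8],[33,0]]
[[14,8],[33,13],[47,0]]
[[14,8],[33,13],[47,5],[50,0]]
[[0,1],[2,0],[14,8],[33,13],[47,5],[50,0]]
[[0,1],[2,0],[14,8],[27,12],[30,8],[33,13],[47,5],[50,0]]
[[0,1],[2,0],[11,8],[27,12],[30,8],[33,13],[47,5],[50,0]]
[[0,1],[2,0],[11,8],[27,12],[30,8],[33,13],[47,5],[50,0]]
[[0,1],[2,0],[11,8],[27,12],[30,8],[33,13],[47,5],[50,0]]
[[0,1],[2,0],[11,8],[27,12],[30,8],[33,13],[47,5],[50,0]]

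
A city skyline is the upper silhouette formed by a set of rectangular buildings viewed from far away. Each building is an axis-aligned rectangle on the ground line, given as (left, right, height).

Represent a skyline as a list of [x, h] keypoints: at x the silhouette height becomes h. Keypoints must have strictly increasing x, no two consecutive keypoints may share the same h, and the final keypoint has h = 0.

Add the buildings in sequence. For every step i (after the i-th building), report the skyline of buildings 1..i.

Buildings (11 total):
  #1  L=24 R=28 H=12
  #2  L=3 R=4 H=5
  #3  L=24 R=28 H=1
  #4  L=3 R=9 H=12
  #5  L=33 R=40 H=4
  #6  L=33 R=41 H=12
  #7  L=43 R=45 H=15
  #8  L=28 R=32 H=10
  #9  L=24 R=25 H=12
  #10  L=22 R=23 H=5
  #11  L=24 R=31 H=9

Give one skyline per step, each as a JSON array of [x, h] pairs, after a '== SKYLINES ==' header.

== SKYLINES ==
[[24,12],[28,0]]
[[3,5],[4,0],[24,12],[28,0]]
[[3,5],[4,0],[24,12],[28,0]]
[[3,12],[9,0],[24,12],[28,0]]
[[3,12],[9,0],[24,12],[28,0],[33,4],[40,0]]
[[3,12],[9,0],[24,12],[28,0],[33,12],[41,0]]
[[3,12],[9,0],[24,12],[28,0],[33,12],[41,0],[43,15],[45,0]]
[[3,12],[9,0],[24,12],[28,10],[32,0],[33,12],[41,0],[43,15],[45,0]]
[[3,12],[9,0],[24,12],[28,10],[32,0],[33,12],[41,0],[43,15],[45,0]]
[[3,12],[9,0],[22,5],[23,0],[24,12],[28,10],[32,0],[33,12],[41,0],[43,15],[45,0]]
[[3,12],[9,0],[22,5],[23,0],[24,12],[28,10],[32,0],[33,12],[41,0],[43,15],[45,0]]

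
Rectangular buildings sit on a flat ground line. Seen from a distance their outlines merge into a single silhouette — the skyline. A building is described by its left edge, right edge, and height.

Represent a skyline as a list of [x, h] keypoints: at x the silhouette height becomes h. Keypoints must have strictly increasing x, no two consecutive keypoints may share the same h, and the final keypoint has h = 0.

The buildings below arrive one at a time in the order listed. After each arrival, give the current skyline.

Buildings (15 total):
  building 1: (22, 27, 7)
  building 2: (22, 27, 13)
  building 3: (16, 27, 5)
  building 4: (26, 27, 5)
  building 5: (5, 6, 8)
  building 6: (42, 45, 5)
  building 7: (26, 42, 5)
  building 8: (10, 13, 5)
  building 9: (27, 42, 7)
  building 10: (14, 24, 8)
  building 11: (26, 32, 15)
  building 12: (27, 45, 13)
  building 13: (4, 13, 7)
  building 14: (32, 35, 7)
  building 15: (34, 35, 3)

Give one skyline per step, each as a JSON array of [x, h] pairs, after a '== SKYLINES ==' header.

== SKYLINES ==
[[22,7],[27,0]]
[[22,13],[27,0]]
[[16,5],[22,13],[27,0]]
[[16,5],[22,13],[27,0]]
[[5,8],[6,0],[16,5],[22,13],[27,0]]
[[5,8],[6,0],[16,5],[22,13],[27,0],[42,5],[45,0]]
[[5,8],[6,0],[16,5],[22,13],[27,5],[45,0]]
[[5,8],[6,0],[10,5],[13,0],[16,5],[22,13],[27,5],[45,0]]
[[5,8],[6,0],[10,5],[13,0],[16,5],[22,13],[27,7],[42,5],[45,0]]
[[5,8],[6,0],[10,5],[13,0],[14,8],[22,13],[27,7],[42,5],[45,0]]
[[5,8],[6,0],[10,5],[13,0],[14,8],[22,13],[26,15],[32,7],[42,5],[45,0]]
[[5,8],[6,0],[10,5],[13,0],[14,8],[22,13],[26,15],[32,13],[45,0]]
[[4,7],[5,8],[6,7],[13,0],[14,8],[22,13],[26,15],[32,13],[45,0]]
[[4,7],[5,8],[6,7],[13,0],[14,8],[22,13],[26,15],[32,13],[45,0]]
[[4,7],[5,8],[6,7],[13,0],[14,8],[22,13],[26,15],[32,13],[45,0]]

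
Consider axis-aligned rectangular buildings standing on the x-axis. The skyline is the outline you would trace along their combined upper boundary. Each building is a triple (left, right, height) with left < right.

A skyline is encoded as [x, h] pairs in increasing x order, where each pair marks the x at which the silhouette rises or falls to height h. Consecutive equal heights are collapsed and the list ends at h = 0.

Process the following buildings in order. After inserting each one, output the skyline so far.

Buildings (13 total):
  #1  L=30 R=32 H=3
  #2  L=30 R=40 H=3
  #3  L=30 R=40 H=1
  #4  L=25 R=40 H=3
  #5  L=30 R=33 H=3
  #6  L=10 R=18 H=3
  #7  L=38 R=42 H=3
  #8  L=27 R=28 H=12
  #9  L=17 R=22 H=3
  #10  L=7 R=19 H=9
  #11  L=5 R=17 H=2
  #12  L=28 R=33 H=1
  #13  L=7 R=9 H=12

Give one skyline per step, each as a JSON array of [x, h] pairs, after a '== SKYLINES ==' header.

== SKYLINES ==
[[30,3],[32,0]]
[[30,3],[40,0]]
[[30,3],[40,0]]
[[25,3],[40,0]]
[[25,3],[40,0]]
[[10,3],[18,0],[25,3],[40,0]]
[[10,3],[18,0],[25,3],[42,0]]
[[10,3],[18,0],[25,3],[27,12],[28,3],[42,0]]
[[10,3],[22,0],[25,3],[27,12],[28,3],[42,0]]
[[7,9],[19,3],[22,0],[25,3],[27,12],[28,3],[42,0]]
[[5,2],[7,9],[19,3],[22,0],[25,3],[27,12],[28,3],[42,0]]
[[5,2],[7,9],[19,3],[22,0],[25,3],[27,12],[28,3],[42,0]]
[[5,2],[7,12],[9,9],[19,3],[22,0],[25,3],[27,12],[28,3],[42,0]]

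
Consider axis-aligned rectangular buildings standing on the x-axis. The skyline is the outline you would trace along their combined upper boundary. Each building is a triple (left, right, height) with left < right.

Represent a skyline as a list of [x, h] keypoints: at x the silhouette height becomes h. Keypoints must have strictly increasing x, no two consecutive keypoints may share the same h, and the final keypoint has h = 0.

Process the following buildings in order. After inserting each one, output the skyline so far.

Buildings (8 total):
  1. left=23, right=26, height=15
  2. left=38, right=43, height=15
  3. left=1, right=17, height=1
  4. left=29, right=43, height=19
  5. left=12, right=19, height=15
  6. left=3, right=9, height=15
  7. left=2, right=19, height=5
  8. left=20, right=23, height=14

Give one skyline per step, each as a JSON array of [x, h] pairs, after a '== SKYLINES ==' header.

== SKYLINES ==
[[23,15],[26,0]]
[[23,15],[26,0],[38,15],[43,0]]
[[1,1],[17,0],[23,15],[26,0],[38,15],[43,0]]
[[1,1],[17,0],[23,15],[26,0],[29,19],[43,0]]
[[1,1],[12,15],[19,0],[23,15],[26,0],[29,19],[43,0]]
[[1,1],[3,15],[9,1],[12,15],[19,0],[23,15],[26,0],[29,19],[43,0]]
[[1,1],[2,5],[3,15],[9,5],[12,15],[19,0],[23,15],[26,0],[29,19],[43,0]]
[[1,1],[2,5],[3,15],[9,5],[12,15],[19,0],[20,14],[23,15],[26,0],[29,19],[43,0]]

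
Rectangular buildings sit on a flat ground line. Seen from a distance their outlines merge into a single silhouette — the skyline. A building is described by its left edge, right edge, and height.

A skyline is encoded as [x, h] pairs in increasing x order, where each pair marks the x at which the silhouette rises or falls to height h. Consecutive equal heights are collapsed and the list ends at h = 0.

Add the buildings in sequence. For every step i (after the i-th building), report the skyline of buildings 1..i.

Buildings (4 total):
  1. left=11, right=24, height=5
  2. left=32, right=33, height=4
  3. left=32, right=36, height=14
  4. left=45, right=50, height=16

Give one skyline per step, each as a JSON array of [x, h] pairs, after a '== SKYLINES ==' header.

== SKYLINES ==
[[11,5],[24,0]]
[[11,5],[24,0],[32,4],[33,0]]
[[11,5],[24,0],[32,14],[36,0]]
[[11,5],[24,0],[32,14],[36,0],[45,16],[50,0]]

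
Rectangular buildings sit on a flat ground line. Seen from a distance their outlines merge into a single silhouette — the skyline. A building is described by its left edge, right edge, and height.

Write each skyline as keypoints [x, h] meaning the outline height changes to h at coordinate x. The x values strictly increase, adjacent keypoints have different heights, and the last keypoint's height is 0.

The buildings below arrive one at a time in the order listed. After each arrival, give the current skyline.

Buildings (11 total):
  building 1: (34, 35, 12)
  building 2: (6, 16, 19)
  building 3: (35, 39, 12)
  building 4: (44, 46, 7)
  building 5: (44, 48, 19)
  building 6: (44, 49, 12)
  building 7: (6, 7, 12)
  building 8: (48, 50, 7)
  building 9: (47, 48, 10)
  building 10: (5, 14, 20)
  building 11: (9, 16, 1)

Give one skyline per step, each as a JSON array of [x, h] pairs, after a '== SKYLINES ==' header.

== SKYLINES ==
[[34,12],[35,0]]
[[6,19],[16,0],[34,12],[35,0]]
[[6,19],[16,0],[34,12],[39,0]]
[[6,19],[16,0],[34,12],[39,0],[44,7],[46,0]]
[[6,19],[16,0],[34,12],[39,0],[44,19],[48,0]]
[[6,19],[16,0],[34,12],[39,0],[44,19],[48,12],[49,0]]
[[6,19],[16,0],[34,12],[39,0],[44,19],[48,12],[49,0]]
[[6,19],[16,0],[34,12],[39,0],[44,19],[48,12],[49,7],[50,0]]
[[6,19],[16,0],[34,12],[39,0],[44,19],[48,12],[49,7],[50,0]]
[[5,20],[14,19],[16,0],[34,12],[39,0],[44,19],[48,12],[49,7],[50,0]]
[[5,20],[14,19],[16,0],[34,12],[39,0],[44,19],[48,12],[49,7],[50,0]]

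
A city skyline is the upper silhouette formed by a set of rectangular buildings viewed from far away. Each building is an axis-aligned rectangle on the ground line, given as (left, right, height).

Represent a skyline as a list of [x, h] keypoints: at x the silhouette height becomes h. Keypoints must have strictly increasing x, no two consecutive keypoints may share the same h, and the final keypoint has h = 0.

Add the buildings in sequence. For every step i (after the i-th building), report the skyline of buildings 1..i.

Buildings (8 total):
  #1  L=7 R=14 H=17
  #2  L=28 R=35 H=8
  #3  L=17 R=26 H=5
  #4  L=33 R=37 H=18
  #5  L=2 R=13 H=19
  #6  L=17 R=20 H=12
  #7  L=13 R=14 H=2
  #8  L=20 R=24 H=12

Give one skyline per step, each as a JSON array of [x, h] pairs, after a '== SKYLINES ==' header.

== SKYLINES ==
[[7,17],[14,0]]
[[7,17],[14,0],[28,8],[35,0]]
[[7,17],[14,0],[17,5],[26,0],[28,8],[35,0]]
[[7,17],[14,0],[17,5],[26,0],[28,8],[33,18],[37,0]]
[[2,19],[13,17],[14,0],[17,5],[26,0],[28,8],[33,18],[37,0]]
[[2,19],[13,17],[14,0],[17,12],[20,5],[26,0],[28,8],[33,18],[37,0]]
[[2,19],[13,17],[14,0],[17,12],[20,5],[26,0],[28,8],[33,18],[37,0]]
[[2,19],[13,17],[14,0],[17,12],[24,5],[26,0],[28,8],[33,18],[37,0]]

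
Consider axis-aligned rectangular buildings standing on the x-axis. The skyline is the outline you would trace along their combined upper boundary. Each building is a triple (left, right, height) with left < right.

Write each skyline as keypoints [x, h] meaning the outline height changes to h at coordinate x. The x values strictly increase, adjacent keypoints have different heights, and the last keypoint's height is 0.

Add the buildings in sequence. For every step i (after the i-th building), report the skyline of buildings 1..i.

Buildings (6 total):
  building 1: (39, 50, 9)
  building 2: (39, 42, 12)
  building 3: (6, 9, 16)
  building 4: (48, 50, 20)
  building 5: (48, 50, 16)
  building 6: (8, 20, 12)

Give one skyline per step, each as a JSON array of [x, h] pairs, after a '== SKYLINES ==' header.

== SKYLINES ==
[[39,9],[50,0]]
[[39,12],[42,9],[50,0]]
[[6,16],[9,0],[39,12],[42,9],[50,0]]
[[6,16],[9,0],[39,12],[42,9],[48,20],[50,0]]
[[6,16],[9,0],[39,12],[42,9],[48,20],[50,0]]
[[6,16],[9,12],[20,0],[39,12],[42,9],[48,20],[50,0]]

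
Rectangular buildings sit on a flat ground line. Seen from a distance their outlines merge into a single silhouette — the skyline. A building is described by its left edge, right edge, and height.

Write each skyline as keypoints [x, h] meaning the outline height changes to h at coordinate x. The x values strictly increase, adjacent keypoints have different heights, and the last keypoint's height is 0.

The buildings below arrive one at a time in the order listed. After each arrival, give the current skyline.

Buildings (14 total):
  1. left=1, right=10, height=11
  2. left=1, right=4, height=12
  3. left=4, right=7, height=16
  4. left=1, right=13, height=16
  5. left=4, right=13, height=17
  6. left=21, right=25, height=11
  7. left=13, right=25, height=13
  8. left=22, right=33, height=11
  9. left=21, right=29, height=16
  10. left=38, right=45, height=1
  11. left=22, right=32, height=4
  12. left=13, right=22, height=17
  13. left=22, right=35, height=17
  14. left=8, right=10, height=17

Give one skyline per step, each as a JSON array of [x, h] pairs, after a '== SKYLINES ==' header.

== SKYLINES ==
[[1,11],[10,0]]
[[1,12],[4,11],[10,0]]
[[1,12],[4,16],[7,11],[10,0]]
[[1,16],[13,0]]
[[1,16],[4,17],[13,0]]
[[1,16],[4,17],[13,0],[21,11],[25,0]]
[[1,16],[4,17],[13,13],[25,0]]
[[1,16],[4,17],[13,13],[25,11],[33,0]]
[[1,16],[4,17],[13,13],[21,16],[29,11],[33,0]]
[[1,16],[4,17],[13,13],[21,16],[29,11],[33,0],[38,1],[45,0]]
[[1,16],[4,17],[13,13],[21,16],[29,11],[33,0],[38,1],[45,0]]
[[1,16],[4,17],[22,16],[29,11],[33,0],[38,1],[45,0]]
[[1,16],[4,17],[35,0],[38,1],[45,0]]
[[1,16],[4,17],[35,0],[38,1],[45,0]]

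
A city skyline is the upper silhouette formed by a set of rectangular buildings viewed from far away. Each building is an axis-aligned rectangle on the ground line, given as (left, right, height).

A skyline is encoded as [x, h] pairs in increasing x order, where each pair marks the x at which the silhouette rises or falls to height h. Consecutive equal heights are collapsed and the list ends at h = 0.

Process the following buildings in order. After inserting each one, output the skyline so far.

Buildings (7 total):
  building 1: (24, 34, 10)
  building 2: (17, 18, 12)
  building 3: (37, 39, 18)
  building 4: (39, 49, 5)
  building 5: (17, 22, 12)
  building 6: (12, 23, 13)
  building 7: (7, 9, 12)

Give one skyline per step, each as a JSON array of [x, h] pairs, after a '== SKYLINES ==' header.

== SKYLINES ==
[[24,10],[34,0]]
[[17,12],[18,0],[24,10],[34,0]]
[[17,12],[18,0],[24,10],[34,0],[37,18],[39,0]]
[[17,12],[18,0],[24,10],[34,0],[37,18],[39,5],[49,0]]
[[17,12],[22,0],[24,10],[34,0],[37,18],[39,5],[49,0]]
[[12,13],[23,0],[24,10],[34,0],[37,18],[39,5],[49,0]]
[[7,12],[9,0],[12,13],[23,0],[24,10],[34,0],[37,18],[39,5],[49,0]]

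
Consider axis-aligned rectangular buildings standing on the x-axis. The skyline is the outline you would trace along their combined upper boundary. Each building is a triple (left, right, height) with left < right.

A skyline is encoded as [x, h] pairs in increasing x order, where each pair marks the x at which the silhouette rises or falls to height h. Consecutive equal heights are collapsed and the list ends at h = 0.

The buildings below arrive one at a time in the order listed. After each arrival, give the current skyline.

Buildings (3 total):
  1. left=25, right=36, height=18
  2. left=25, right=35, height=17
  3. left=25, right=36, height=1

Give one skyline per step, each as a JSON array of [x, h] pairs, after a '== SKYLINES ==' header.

== SKYLINES ==
[[25,18],[36,0]]
[[25,18],[36,0]]
[[25,18],[36,0]]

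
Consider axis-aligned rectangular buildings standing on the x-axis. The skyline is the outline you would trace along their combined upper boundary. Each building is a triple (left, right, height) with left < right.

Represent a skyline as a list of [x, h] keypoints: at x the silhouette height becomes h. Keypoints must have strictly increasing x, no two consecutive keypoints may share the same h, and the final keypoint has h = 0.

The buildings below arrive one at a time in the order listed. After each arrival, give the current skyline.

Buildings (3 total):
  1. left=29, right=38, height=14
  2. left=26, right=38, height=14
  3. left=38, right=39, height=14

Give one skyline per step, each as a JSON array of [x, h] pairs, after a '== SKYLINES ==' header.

== SKYLINES ==
[[29,14],[38,0]]
[[26,14],[38,0]]
[[26,14],[39,0]]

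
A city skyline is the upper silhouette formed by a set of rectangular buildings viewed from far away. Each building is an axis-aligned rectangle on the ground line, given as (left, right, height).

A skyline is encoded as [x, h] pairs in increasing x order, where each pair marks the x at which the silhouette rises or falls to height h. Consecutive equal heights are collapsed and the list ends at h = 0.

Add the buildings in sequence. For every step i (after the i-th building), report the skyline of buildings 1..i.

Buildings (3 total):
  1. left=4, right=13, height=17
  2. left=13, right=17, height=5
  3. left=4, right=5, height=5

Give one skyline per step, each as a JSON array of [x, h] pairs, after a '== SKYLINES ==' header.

== SKYLINES ==
[[4,17],[13,0]]
[[4,17],[13,5],[17,0]]
[[4,17],[13,5],[17,0]]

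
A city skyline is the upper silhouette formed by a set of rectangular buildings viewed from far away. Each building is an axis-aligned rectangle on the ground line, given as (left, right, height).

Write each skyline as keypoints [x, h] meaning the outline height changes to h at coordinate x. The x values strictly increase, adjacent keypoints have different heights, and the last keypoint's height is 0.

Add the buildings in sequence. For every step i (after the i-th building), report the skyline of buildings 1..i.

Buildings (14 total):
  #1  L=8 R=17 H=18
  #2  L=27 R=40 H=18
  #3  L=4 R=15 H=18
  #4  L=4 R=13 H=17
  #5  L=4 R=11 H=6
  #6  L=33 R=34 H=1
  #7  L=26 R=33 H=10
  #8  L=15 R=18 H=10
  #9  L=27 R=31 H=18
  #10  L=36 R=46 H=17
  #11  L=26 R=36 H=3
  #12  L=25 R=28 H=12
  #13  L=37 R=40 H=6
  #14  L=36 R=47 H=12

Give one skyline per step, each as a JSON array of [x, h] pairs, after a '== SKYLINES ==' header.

== SKYLINES ==
[[8,18],[17,0]]
[[8,18],[17,0],[27,18],[40,0]]
[[4,18],[17,0],[27,18],[40,0]]
[[4,18],[17,0],[27,18],[40,0]]
[[4,18],[17,0],[27,18],[40,0]]
[[4,18],[17,0],[27,18],[40,0]]
[[4,18],[17,0],[26,10],[27,18],[40,0]]
[[4,18],[17,10],[18,0],[26,10],[27,18],[40,0]]
[[4,18],[17,10],[18,0],[26,10],[27,18],[40,0]]
[[4,18],[17,10],[18,0],[26,10],[27,18],[40,17],[46,0]]
[[4,18],[17,10],[18,0],[26,10],[27,18],[40,17],[46,0]]
[[4,18],[17,10],[18,0],[25,12],[27,18],[40,17],[46,0]]
[[4,18],[17,10],[18,0],[25,12],[27,18],[40,17],[46,0]]
[[4,18],[17,10],[18,0],[25,12],[27,18],[40,17],[46,12],[47,0]]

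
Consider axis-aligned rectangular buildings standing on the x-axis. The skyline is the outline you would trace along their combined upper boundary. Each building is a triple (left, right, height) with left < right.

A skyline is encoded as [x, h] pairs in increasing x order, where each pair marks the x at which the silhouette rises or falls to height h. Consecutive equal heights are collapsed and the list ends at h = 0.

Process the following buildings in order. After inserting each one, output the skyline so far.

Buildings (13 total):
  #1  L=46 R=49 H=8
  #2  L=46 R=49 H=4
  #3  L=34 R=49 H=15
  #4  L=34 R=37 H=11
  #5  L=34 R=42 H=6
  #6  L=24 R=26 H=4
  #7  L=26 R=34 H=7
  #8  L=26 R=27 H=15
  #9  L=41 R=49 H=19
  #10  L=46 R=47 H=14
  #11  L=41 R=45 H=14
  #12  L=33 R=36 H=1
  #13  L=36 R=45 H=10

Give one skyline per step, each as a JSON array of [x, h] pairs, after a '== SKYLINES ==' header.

== SKYLINES ==
[[46,8],[49,0]]
[[46,8],[49,0]]
[[34,15],[49,0]]
[[34,15],[49,0]]
[[34,15],[49,0]]
[[24,4],[26,0],[34,15],[49,0]]
[[24,4],[26,7],[34,15],[49,0]]
[[24,4],[26,15],[27,7],[34,15],[49,0]]
[[24,4],[26,15],[27,7],[34,15],[41,19],[49,0]]
[[24,4],[26,15],[27,7],[34,15],[41,19],[49,0]]
[[24,4],[26,15],[27,7],[34,15],[41,19],[49,0]]
[[24,4],[26,15],[27,7],[34,15],[41,19],[49,0]]
[[24,4],[26,15],[27,7],[34,15],[41,19],[49,0]]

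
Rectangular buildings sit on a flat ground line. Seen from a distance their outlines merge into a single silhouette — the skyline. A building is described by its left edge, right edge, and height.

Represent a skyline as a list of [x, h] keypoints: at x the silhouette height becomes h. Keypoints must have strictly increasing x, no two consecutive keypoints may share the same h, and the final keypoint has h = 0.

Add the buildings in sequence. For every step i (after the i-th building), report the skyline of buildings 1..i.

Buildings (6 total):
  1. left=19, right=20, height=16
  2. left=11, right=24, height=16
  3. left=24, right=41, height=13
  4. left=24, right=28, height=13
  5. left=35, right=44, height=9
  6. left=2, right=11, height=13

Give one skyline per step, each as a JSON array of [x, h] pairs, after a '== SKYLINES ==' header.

== SKYLINES ==
[[19,16],[20,0]]
[[11,16],[24,0]]
[[11,16],[24,13],[41,0]]
[[11,16],[24,13],[41,0]]
[[11,16],[24,13],[41,9],[44,0]]
[[2,13],[11,16],[24,13],[41,9],[44,0]]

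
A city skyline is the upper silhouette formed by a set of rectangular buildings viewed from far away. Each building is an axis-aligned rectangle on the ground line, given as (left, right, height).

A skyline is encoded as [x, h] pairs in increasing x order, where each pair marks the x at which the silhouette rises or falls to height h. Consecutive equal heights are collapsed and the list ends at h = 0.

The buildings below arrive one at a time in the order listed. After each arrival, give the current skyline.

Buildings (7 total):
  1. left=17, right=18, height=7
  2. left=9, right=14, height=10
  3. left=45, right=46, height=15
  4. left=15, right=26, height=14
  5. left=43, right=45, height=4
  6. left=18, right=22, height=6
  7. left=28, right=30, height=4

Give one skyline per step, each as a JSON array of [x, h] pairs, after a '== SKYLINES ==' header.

== SKYLINES ==
[[17,7],[18,0]]
[[9,10],[14,0],[17,7],[18,0]]
[[9,10],[14,0],[17,7],[18,0],[45,15],[46,0]]
[[9,10],[14,0],[15,14],[26,0],[45,15],[46,0]]
[[9,10],[14,0],[15,14],[26,0],[43,4],[45,15],[46,0]]
[[9,10],[14,0],[15,14],[26,0],[43,4],[45,15],[46,0]]
[[9,10],[14,0],[15,14],[26,0],[28,4],[30,0],[43,4],[45,15],[46,0]]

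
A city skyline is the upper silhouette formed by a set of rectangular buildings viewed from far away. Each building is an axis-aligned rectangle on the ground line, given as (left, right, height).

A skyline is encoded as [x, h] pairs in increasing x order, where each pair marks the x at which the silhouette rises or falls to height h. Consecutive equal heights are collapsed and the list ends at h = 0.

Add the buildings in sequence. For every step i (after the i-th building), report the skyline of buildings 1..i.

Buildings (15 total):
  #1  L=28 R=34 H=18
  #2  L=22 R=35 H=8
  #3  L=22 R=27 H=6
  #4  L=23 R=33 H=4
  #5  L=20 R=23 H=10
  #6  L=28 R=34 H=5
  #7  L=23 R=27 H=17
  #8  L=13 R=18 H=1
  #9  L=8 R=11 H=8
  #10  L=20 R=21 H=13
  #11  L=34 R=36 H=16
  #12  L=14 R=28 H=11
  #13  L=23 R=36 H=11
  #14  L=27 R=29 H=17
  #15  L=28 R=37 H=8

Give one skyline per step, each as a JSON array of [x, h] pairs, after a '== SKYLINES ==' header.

== SKYLINES ==
[[28,18],[34,0]]
[[22,8],[28,18],[34,8],[35,0]]
[[22,8],[28,18],[34,8],[35,0]]
[[22,8],[28,18],[34,8],[35,0]]
[[20,10],[23,8],[28,18],[34,8],[35,0]]
[[20,10],[23,8],[28,18],[34,8],[35,0]]
[[20,10],[23,17],[27,8],[28,18],[34,8],[35,0]]
[[13,1],[18,0],[20,10],[23,17],[27,8],[28,18],[34,8],[35,0]]
[[8,8],[11,0],[13,1],[18,0],[20,10],[23,17],[27,8],[28,18],[34,8],[35,0]]
[[8,8],[11,0],[13,1],[18,0],[20,13],[21,10],[23,17],[27,8],[28,18],[34,8],[35,0]]
[[8,8],[11,0],[13,1],[18,0],[20,13],[21,10],[23,17],[27,8],[28,18],[34,16],[36,0]]
[[8,8],[11,0],[13,1],[14,11],[20,13],[21,11],[23,17],[27,11],[28,18],[34,16],[36,0]]
[[8,8],[11,0],[13,1],[14,11],[20,13],[21,11],[23,17],[27,11],[28,18],[34,16],[36,0]]
[[8,8],[11,0],[13,1],[14,11],[20,13],[21,11],[23,17],[28,18],[34,16],[36,0]]
[[8,8],[11,0],[13,1],[14,11],[20,13],[21,11],[23,17],[28,18],[34,16],[36,8],[37,0]]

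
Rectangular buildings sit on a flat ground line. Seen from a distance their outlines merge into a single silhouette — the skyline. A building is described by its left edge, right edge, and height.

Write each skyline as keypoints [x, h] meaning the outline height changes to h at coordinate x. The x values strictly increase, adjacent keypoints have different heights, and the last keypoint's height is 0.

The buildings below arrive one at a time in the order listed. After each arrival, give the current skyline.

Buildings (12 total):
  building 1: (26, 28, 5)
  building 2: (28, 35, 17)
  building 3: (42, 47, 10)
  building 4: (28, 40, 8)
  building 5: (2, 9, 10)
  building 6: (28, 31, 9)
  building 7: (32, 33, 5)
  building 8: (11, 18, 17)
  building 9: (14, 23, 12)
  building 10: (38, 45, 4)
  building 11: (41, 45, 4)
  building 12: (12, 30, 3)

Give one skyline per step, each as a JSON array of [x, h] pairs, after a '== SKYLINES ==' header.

== SKYLINES ==
[[26,5],[28,0]]
[[26,5],[28,17],[35,0]]
[[26,5],[28,17],[35,0],[42,10],[47,0]]
[[26,5],[28,17],[35,8],[40,0],[42,10],[47,0]]
[[2,10],[9,0],[26,5],[28,17],[35,8],[40,0],[42,10],[47,0]]
[[2,10],[9,0],[26,5],[28,17],[35,8],[40,0],[42,10],[47,0]]
[[2,10],[9,0],[26,5],[28,17],[35,8],[40,0],[42,10],[47,0]]
[[2,10],[9,0],[11,17],[18,0],[26,5],[28,17],[35,8],[40,0],[42,10],[47,0]]
[[2,10],[9,0],[11,17],[18,12],[23,0],[26,5],[28,17],[35,8],[40,0],[42,10],[47,0]]
[[2,10],[9,0],[11,17],[18,12],[23,0],[26,5],[28,17],[35,8],[40,4],[42,10],[47,0]]
[[2,10],[9,0],[11,17],[18,12],[23,0],[26,5],[28,17],[35,8],[40,4],[42,10],[47,0]]
[[2,10],[9,0],[11,17],[18,12],[23,3],[26,5],[28,17],[35,8],[40,4],[42,10],[47,0]]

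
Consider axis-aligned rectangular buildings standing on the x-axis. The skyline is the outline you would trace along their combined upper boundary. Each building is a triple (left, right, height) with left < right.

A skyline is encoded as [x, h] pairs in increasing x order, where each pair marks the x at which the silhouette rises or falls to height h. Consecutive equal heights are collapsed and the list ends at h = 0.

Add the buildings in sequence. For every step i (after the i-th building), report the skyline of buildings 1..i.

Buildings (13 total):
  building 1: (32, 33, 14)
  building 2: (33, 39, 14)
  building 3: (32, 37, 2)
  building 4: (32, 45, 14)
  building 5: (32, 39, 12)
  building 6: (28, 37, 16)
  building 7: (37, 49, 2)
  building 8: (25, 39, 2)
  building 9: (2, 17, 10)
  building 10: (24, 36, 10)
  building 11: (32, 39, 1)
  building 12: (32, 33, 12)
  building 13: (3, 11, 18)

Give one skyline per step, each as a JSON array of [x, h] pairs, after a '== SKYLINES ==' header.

== SKYLINES ==
[[32,14],[33,0]]
[[32,14],[39,0]]
[[32,14],[39,0]]
[[32,14],[45,0]]
[[32,14],[45,0]]
[[28,16],[37,14],[45,0]]
[[28,16],[37,14],[45,2],[49,0]]
[[25,2],[28,16],[37,14],[45,2],[49,0]]
[[2,10],[17,0],[25,2],[28,16],[37,14],[45,2],[49,0]]
[[2,10],[17,0],[24,10],[28,16],[37,14],[45,2],[49,0]]
[[2,10],[17,0],[24,10],[28,16],[37,14],[45,2],[49,0]]
[[2,10],[17,0],[24,10],[28,16],[37,14],[45,2],[49,0]]
[[2,10],[3,18],[11,10],[17,0],[24,10],[28,16],[37,14],[45,2],[49,0]]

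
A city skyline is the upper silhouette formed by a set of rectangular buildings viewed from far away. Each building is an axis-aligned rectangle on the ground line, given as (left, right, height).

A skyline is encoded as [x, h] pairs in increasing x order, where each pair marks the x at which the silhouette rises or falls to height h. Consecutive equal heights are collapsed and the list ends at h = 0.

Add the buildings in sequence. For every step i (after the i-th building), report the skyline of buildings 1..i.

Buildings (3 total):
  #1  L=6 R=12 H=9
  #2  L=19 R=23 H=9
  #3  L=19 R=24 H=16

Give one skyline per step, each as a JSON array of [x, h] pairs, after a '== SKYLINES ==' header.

== SKYLINES ==
[[6,9],[12,0]]
[[6,9],[12,0],[19,9],[23,0]]
[[6,9],[12,0],[19,16],[24,0]]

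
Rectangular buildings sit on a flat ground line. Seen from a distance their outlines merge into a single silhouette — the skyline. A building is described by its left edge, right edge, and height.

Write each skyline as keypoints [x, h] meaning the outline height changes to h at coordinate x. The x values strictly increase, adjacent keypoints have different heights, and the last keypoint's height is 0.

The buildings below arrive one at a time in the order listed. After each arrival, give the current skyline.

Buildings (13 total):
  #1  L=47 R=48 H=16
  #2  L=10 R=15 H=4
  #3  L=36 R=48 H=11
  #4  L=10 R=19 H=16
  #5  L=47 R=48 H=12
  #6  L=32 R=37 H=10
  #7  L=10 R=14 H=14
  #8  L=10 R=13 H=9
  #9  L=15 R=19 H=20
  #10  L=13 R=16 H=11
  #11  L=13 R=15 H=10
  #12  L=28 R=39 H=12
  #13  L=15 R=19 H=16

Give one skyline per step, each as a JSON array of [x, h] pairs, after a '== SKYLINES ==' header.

== SKYLINES ==
[[47,16],[48,0]]
[[10,4],[15,0],[47,16],[48,0]]
[[10,4],[15,0],[36,11],[47,16],[48,0]]
[[10,16],[19,0],[36,11],[47,16],[48,0]]
[[10,16],[19,0],[36,11],[47,16],[48,0]]
[[10,16],[19,0],[32,10],[36,11],[47,16],[48,0]]
[[10,16],[19,0],[32,10],[36,11],[47,16],[48,0]]
[[10,16],[19,0],[32,10],[36,11],[47,16],[48,0]]
[[10,16],[15,20],[19,0],[32,10],[36,11],[47,16],[48,0]]
[[10,16],[15,20],[19,0],[32,10],[36,11],[47,16],[48,0]]
[[10,16],[15,20],[19,0],[32,10],[36,11],[47,16],[48,0]]
[[10,16],[15,20],[19,0],[28,12],[39,11],[47,16],[48,0]]
[[10,16],[15,20],[19,0],[28,12],[39,11],[47,16],[48,0]]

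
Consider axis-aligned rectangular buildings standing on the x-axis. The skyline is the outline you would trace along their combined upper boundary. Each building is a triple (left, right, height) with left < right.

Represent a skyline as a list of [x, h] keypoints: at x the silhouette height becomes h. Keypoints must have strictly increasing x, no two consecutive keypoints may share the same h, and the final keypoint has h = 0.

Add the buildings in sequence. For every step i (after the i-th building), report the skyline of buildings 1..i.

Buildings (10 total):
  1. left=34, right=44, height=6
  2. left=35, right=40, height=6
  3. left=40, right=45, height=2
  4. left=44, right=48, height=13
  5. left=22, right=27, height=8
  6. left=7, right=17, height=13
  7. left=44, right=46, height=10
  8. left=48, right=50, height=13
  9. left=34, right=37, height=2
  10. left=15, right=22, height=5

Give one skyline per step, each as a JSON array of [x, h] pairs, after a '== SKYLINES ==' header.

== SKYLINES ==
[[34,6],[44,0]]
[[34,6],[44,0]]
[[34,6],[44,2],[45,0]]
[[34,6],[44,13],[48,0]]
[[22,8],[27,0],[34,6],[44,13],[48,0]]
[[7,13],[17,0],[22,8],[27,0],[34,6],[44,13],[48,0]]
[[7,13],[17,0],[22,8],[27,0],[34,6],[44,13],[48,0]]
[[7,13],[17,0],[22,8],[27,0],[34,6],[44,13],[50,0]]
[[7,13],[17,0],[22,8],[27,0],[34,6],[44,13],[50,0]]
[[7,13],[17,5],[22,8],[27,0],[34,6],[44,13],[50,0]]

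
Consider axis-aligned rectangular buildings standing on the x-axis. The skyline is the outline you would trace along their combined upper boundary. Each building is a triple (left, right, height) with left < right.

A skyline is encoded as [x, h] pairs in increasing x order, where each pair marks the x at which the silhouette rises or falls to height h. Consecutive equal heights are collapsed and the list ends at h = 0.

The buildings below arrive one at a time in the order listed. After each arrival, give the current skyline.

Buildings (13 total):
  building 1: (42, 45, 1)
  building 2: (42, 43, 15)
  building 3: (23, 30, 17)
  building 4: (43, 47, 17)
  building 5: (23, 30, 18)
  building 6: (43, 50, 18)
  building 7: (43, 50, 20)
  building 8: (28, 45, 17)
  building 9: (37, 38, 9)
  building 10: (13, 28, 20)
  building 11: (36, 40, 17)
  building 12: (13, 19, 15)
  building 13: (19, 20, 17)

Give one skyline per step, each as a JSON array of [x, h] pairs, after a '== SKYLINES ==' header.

== SKYLINES ==
[[42,1],[45,0]]
[[42,15],[43,1],[45,0]]
[[23,17],[30,0],[42,15],[43,1],[45,0]]
[[23,17],[30,0],[42,15],[43,17],[47,0]]
[[23,18],[30,0],[42,15],[43,17],[47,0]]
[[23,18],[30,0],[42,15],[43,18],[50,0]]
[[23,18],[30,0],[42,15],[43,20],[50,0]]
[[23,18],[30,17],[43,20],[50,0]]
[[23,18],[30,17],[43,20],[50,0]]
[[13,20],[28,18],[30,17],[43,20],[50,0]]
[[13,20],[28,18],[30,17],[43,20],[50,0]]
[[13,20],[28,18],[30,17],[43,20],[50,0]]
[[13,20],[28,18],[30,17],[43,20],[50,0]]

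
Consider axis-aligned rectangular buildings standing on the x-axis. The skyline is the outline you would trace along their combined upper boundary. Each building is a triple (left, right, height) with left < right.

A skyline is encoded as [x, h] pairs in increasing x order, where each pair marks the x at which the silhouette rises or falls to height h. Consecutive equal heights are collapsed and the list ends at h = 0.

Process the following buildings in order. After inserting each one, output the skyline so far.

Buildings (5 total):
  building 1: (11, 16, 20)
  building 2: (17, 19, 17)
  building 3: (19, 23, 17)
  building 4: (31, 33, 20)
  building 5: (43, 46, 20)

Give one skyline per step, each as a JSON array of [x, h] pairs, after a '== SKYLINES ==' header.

== SKYLINES ==
[[11,20],[16,0]]
[[11,20],[16,0],[17,17],[19,0]]
[[11,20],[16,0],[17,17],[23,0]]
[[11,20],[16,0],[17,17],[23,0],[31,20],[33,0]]
[[11,20],[16,0],[17,17],[23,0],[31,20],[33,0],[43,20],[46,0]]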